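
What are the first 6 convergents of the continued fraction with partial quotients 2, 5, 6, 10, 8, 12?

2/1, 11/5, 68/31, 691/315, 5596/2551, 67843/30927

Using the convergent recurrence p_i = a_i*p_{i-1} + p_{i-2}, q_i = a_i*q_{i-1} + q_{i-2} with p_{-2}=0, p_{-1}=1, q_{-2}=1, q_{-1}=0:
  i=0: a_0=2, p_0 = 2*1 + 0 = 2, q_0 = 2*0 + 1 = 1.
  i=1: a_1=5, p_1 = 5*2 + 1 = 11, q_1 = 5*1 + 0 = 5.
  i=2: a_2=6, p_2 = 6*11 + 2 = 68, q_2 = 6*5 + 1 = 31.
  i=3: a_3=10, p_3 = 10*68 + 11 = 691, q_3 = 10*31 + 5 = 315.
  i=4: a_4=8, p_4 = 8*691 + 68 = 5596, q_4 = 8*315 + 31 = 2551.
  i=5: a_5=12, p_5 = 12*5596 + 691 = 67843, q_5 = 12*2551 + 315 = 30927.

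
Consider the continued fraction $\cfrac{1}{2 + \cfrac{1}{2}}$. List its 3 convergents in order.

Using the convergent recurrence p_i = a_i*p_{i-1} + p_{i-2}, q_i = a_i*q_{i-1} + q_{i-2} with p_{-2}=0, p_{-1}=1, q_{-2}=1, q_{-1}=0:
  i=0: a_0=0, p_0 = 0*1 + 0 = 0, q_0 = 0*0 + 1 = 1.
  i=1: a_1=2, p_1 = 2*0 + 1 = 1, q_1 = 2*1 + 0 = 2.
  i=2: a_2=2, p_2 = 2*1 + 0 = 2, q_2 = 2*2 + 1 = 5.

0/1, 1/2, 2/5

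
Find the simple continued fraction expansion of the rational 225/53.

[4; 4, 13]

Run the Euclidean algorithm on 225 and 53; the successive quotients are the partial quotients a_0, a_1, ... (each step inverts the fractional part left over by the previous one):
  225 = 4*53 + 13, so a_0 = 4.
  53 = 4*13 + 1, so a_1 = 4.
  13 = 13*1 + 0, so a_2 = 13.
The remainder reaches 0 after 3 divisions, so the expansion has 3 partial quotients, read off in order.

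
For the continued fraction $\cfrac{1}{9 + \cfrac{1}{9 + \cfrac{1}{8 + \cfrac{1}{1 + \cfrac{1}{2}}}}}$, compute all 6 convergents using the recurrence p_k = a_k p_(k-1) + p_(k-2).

0/1, 1/9, 9/82, 73/665, 82/747, 237/2159

Using the convergent recurrence p_i = a_i*p_{i-1} + p_{i-2}, q_i = a_i*q_{i-1} + q_{i-2} with p_{-2}=0, p_{-1}=1, q_{-2}=1, q_{-1}=0:
  i=0: a_0=0, p_0 = 0*1 + 0 = 0, q_0 = 0*0 + 1 = 1.
  i=1: a_1=9, p_1 = 9*0 + 1 = 1, q_1 = 9*1 + 0 = 9.
  i=2: a_2=9, p_2 = 9*1 + 0 = 9, q_2 = 9*9 + 1 = 82.
  i=3: a_3=8, p_3 = 8*9 + 1 = 73, q_3 = 8*82 + 9 = 665.
  i=4: a_4=1, p_4 = 1*73 + 9 = 82, q_4 = 1*665 + 82 = 747.
  i=5: a_5=2, p_5 = 2*82 + 73 = 237, q_5 = 2*747 + 665 = 2159.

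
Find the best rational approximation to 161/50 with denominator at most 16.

29/9

Expand x = 161/50 as a continued fraction with the Euclidean algorithm:
  161 = 3*50 + 11, so a_0 = 3.
  50 = 4*11 + 6, so a_1 = 4.
  11 = 1*6 + 5, so a_2 = 1.
  6 = 1*5 + 1, so a_3 = 1.
  5 = 5*1 + 0, so a_4 = 5.
so x = [3; 4, 1, 1, 5].
Convergents (p_i = a_i*p_{i-1} + p_{i-2}, q_i = a_i*q_{i-1} + q_{i-2} with p_{-2}=0, p_{-1}=1, q_{-2}=1, q_{-1}=0), until the denominator exceeds 16:
  i=0: a_0=3, p_0 = 3*1 + 0 = 3, q_0 = 3*0 + 1 = 1.
  i=1: a_1=4, p_1 = 4*3 + 1 = 13, q_1 = 4*1 + 0 = 4.
  i=2: a_2=1, p_2 = 1*13 + 3 = 16, q_2 = 1*4 + 1 = 5.
  i=3: a_3=1, p_3 = 1*16 + 13 = 29, q_3 = 1*5 + 4 = 9.
  i=4: a_4=5, p_4 = 5*29 + 16 = 161, q_4 = 5*9 + 5 = 50.
q_4 = 50 > 16, so the last convergent with denominator <= 16 is p_3/q_3 = 29/9.
The closest fraction with denominator <= 16 is either p_3/q_3 or the intermediate fraction (k*p_3 + p_2)/(k*q_3 + q_2) with the largest k >= 1 whose denominator stays <= 16; these approach x as k grows, and every other convergent or intermediate fraction in range is farther away.
Largest k: floor((16 - q_2)/q_3) = floor((16 - 5)/9) = 1.
That gives (1*29 + 16)/(1*9 + 5) = 45/14.
Compare the errors: |x - 29/9| = |161*9 - 29*50|/(50*9) = 1/450, and |x - 45/14| = |161*14 - 45*50|/(50*14) = 4/700.
Cross-multiplying, 1*700 = 700 < 1800 = 4*450, so 1/450 is smaller: the convergent 29/9 is closer to x than 45/14.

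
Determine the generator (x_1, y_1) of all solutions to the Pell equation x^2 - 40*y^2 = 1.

First expand sqrt(40) as a continued fraction. With x_i = (sqrt(40) + m_i)/d_i and (m_0, d_0) = (0, 1): a_0 = floor(sqrt(40)) = 6, since 6^2 = 36 <= 40 < 49 = 7^2.
Iterate m_{i+1} = d_i*a_i - m_i, d_{i+1} = (40 - m_{i+1}^2)/d_i, a_{i+1} = floor((a_0 + m_{i+1})/d_{i+1}):
  m_1 = 1*6 - 0 = 6, d_1 = (40 - 6^2)/1 = 4/1 = 4, a_1 = floor((6 + 6)/4) = 3.
  m_2 = 4*3 - 6 = 6, d_2 = (40 - 6^2)/4 = 4/4 = 1, a_2 = floor((6 + 6)/1) = 12.
  m_3 = 1*12 - 6 = 6, d_3 = (40 - 6^2)/1 = 4/1 = 4: (m_3, d_3) = (m_1, d_1) = (6, 4), so from here the quotients repeat a_1, a_2; the period length is 2.
So sqrt(40) = [6; (3, 12)] with period length k = 2.
k is even, so the fundamental solution of x^2 - 40y^2 = 1 is (p_{k-1}, q_{k-1}) = (p_1, q_1); compute convergents through index 1.
Convergents (p_i = a_i*p_{i-1} + p_{i-2}, q_i = a_i*q_{i-1} + q_{i-2} with p_{-2}=0, p_{-1}=1, q_{-2}=1, q_{-1}=0):
  i=0: a_0=6, p_0 = 6*1 + 0 = 6, q_0 = 6*0 + 1 = 1.
  i=1: a_1=3, p_1 = 3*6 + 1 = 19, q_1 = 3*1 + 0 = 3.
Check: 19^2 - 40*3^2 = 361 - 360 = 1, so (x, y) = (19, 3) solves the equation, and by the theorem it is the least positive solution.

(x, y) = (19, 3)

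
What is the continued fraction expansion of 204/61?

Run the Euclidean algorithm on 204 and 61; the successive quotients are the partial quotients a_0, a_1, ... (each step inverts the fractional part left over by the previous one):
  204 = 3*61 + 21, so a_0 = 3.
  61 = 2*21 + 19, so a_1 = 2.
  21 = 1*19 + 2, so a_2 = 1.
  19 = 9*2 + 1, so a_3 = 9.
  2 = 2*1 + 0, so a_4 = 2.
The remainder reaches 0 after 5 divisions, so the expansion has 5 partial quotients, read off in order.

[3; 2, 1, 9, 2]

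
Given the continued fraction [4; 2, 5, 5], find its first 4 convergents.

4/1, 9/2, 49/11, 254/57

Using the convergent recurrence p_i = a_i*p_{i-1} + p_{i-2}, q_i = a_i*q_{i-1} + q_{i-2} with p_{-2}=0, p_{-1}=1, q_{-2}=1, q_{-1}=0:
  i=0: a_0=4, p_0 = 4*1 + 0 = 4, q_0 = 4*0 + 1 = 1.
  i=1: a_1=2, p_1 = 2*4 + 1 = 9, q_1 = 2*1 + 0 = 2.
  i=2: a_2=5, p_2 = 5*9 + 4 = 49, q_2 = 5*2 + 1 = 11.
  i=3: a_3=5, p_3 = 5*49 + 9 = 254, q_3 = 5*11 + 2 = 57.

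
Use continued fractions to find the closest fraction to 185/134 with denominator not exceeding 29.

Expand x = 185/134 as a continued fraction with the Euclidean algorithm:
  185 = 1*134 + 51, so a_0 = 1.
  134 = 2*51 + 32, so a_1 = 2.
  51 = 1*32 + 19, so a_2 = 1.
  32 = 1*19 + 13, so a_3 = 1.
  19 = 1*13 + 6, so a_4 = 1.
  13 = 2*6 + 1, so a_5 = 2.
  6 = 6*1 + 0, so a_6 = 6.
so x = [1; 2, 1, 1, 1, 2, 6].
Convergents (p_i = a_i*p_{i-1} + p_{i-2}, q_i = a_i*q_{i-1} + q_{i-2} with p_{-2}=0, p_{-1}=1, q_{-2}=1, q_{-1}=0), until the denominator exceeds 29:
  i=0: a_0=1, p_0 = 1*1 + 0 = 1, q_0 = 1*0 + 1 = 1.
  i=1: a_1=2, p_1 = 2*1 + 1 = 3, q_1 = 2*1 + 0 = 2.
  i=2: a_2=1, p_2 = 1*3 + 1 = 4, q_2 = 1*2 + 1 = 3.
  i=3: a_3=1, p_3 = 1*4 + 3 = 7, q_3 = 1*3 + 2 = 5.
  i=4: a_4=1, p_4 = 1*7 + 4 = 11, q_4 = 1*5 + 3 = 8.
  i=5: a_5=2, p_5 = 2*11 + 7 = 29, q_5 = 2*8 + 5 = 21.
  i=6: a_6=6, p_6 = 6*29 + 11 = 185, q_6 = 6*21 + 8 = 134.
q_6 = 134 > 29, so the last convergent with denominator <= 29 is p_5/q_5 = 29/21.
The closest fraction with denominator <= 29 is either p_5/q_5 or the intermediate fraction (k*p_5 + p_4)/(k*q_5 + q_4) with the largest k >= 1 whose denominator stays <= 29; these approach x as k grows, and every other convergent or intermediate fraction in range is farther away.
Largest k: floor((29 - q_4)/q_5) = floor((29 - 8)/21) = 1.
That gives (1*29 + 11)/(1*21 + 8) = 40/29.
Compare the errors: |x - 29/21| = |185*21 - 29*134|/(134*21) = 1/2814, and |x - 40/29| = |185*29 - 40*134|/(134*29) = 5/3886.
Cross-multiplying, 1*3886 = 3886 < 14070 = 5*2814, so 1/2814 is smaller: the convergent 29/21 is closer to x than 40/29.

29/21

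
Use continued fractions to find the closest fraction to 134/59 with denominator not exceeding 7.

16/7

Expand x = 134/59 as a continued fraction with the Euclidean algorithm:
  134 = 2*59 + 16, so a_0 = 2.
  59 = 3*16 + 11, so a_1 = 3.
  16 = 1*11 + 5, so a_2 = 1.
  11 = 2*5 + 1, so a_3 = 2.
  5 = 5*1 + 0, so a_4 = 5.
so x = [2; 3, 1, 2, 5].
Convergents (p_i = a_i*p_{i-1} + p_{i-2}, q_i = a_i*q_{i-1} + q_{i-2} with p_{-2}=0, p_{-1}=1, q_{-2}=1, q_{-1}=0), until the denominator exceeds 7:
  i=0: a_0=2, p_0 = 2*1 + 0 = 2, q_0 = 2*0 + 1 = 1.
  i=1: a_1=3, p_1 = 3*2 + 1 = 7, q_1 = 3*1 + 0 = 3.
  i=2: a_2=1, p_2 = 1*7 + 2 = 9, q_2 = 1*3 + 1 = 4.
  i=3: a_3=2, p_3 = 2*9 + 7 = 25, q_3 = 2*4 + 3 = 11.
q_3 = 11 > 7, so the last convergent with denominator <= 7 is p_2/q_2 = 9/4.
The closest fraction with denominator <= 7 is either p_2/q_2 or the intermediate fraction (k*p_2 + p_1)/(k*q_2 + q_1) with the largest k >= 1 whose denominator stays <= 7; these approach x as k grows, and every other convergent or intermediate fraction in range is farther away.
Largest k: floor((7 - q_1)/q_2) = floor((7 - 3)/4) = 1.
That gives (1*9 + 7)/(1*4 + 3) = 16/7.
Compare the errors: |x - 9/4| = |134*4 - 9*59|/(59*4) = 5/236, and |x - 16/7| = |134*7 - 16*59|/(59*7) = 6/413.
Cross-multiplying, 6*236 = 1416 < 2065 = 5*413, so 6/413 is smaller: the intermediate fraction 16/7 is closer to x than 9/4.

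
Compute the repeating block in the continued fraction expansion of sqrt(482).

[21; (1, 20, 1, 42)]

Write x_i = (sqrt(482) + m_i)/d_i with (m_0, d_0) = (0, 1). a_0 = floor(sqrt(482)) = 21, since 21^2 = 441 <= 482 < 484 = 22^2.
Iterate m_{i+1} = d_i*a_i - m_i, d_{i+1} = (482 - m_{i+1}^2)/d_i, a_{i+1} = floor((a_0 + m_{i+1})/d_{i+1}):
  m_1 = 1*21 - 0 = 21, d_1 = (482 - 21^2)/1 = 41/1 = 41, a_1 = floor((21 + 21)/41) = 1.
  m_2 = 41*1 - 21 = 20, d_2 = (482 - 20^2)/41 = 82/41 = 2, a_2 = floor((21 + 20)/2) = 20.
  m_3 = 2*20 - 20 = 20, d_3 = (482 - 20^2)/2 = 82/2 = 41, a_3 = floor((21 + 20)/41) = 1.
  m_4 = 41*1 - 20 = 21, d_4 = (482 - 21^2)/41 = 41/41 = 1, a_4 = floor((21 + 21)/1) = 42.
  m_5 = 1*42 - 21 = 21, d_5 = (482 - 21^2)/1 = 41/1 = 41: (m_5, d_5) = (m_1, d_1) = (21, 41), so from here the quotients repeat a_1, ..., a_4; the period length is 4.
Hence the expansion of sqrt(482) is a_0 = 21 followed by the repeating block 1, 20, 1, 42 (period 4).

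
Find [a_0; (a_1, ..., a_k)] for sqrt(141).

Write x_i = (sqrt(141) + m_i)/d_i with (m_0, d_0) = (0, 1). a_0 = floor(sqrt(141)) = 11, since 11^2 = 121 <= 141 < 144 = 12^2.
Iterate m_{i+1} = d_i*a_i - m_i, d_{i+1} = (141 - m_{i+1}^2)/d_i, a_{i+1} = floor((a_0 + m_{i+1})/d_{i+1}):
  m_1 = 1*11 - 0 = 11, d_1 = (141 - 11^2)/1 = 20/1 = 20, a_1 = floor((11 + 11)/20) = 1.
  m_2 = 20*1 - 11 = 9, d_2 = (141 - 9^2)/20 = 60/20 = 3, a_2 = floor((11 + 9)/3) = 6.
  m_3 = 3*6 - 9 = 9, d_3 = (141 - 9^2)/3 = 60/3 = 20, a_3 = floor((11 + 9)/20) = 1.
  m_4 = 20*1 - 9 = 11, d_4 = (141 - 11^2)/20 = 20/20 = 1, a_4 = floor((11 + 11)/1) = 22.
  m_5 = 1*22 - 11 = 11, d_5 = (141 - 11^2)/1 = 20/1 = 20: (m_5, d_5) = (m_1, d_1) = (11, 20), so from here the quotients repeat a_1, ..., a_4; the period length is 4.
Hence the expansion of sqrt(141) is a_0 = 11 followed by the repeating block 1, 6, 1, 22 (period 4).

[11; (1, 6, 1, 22)]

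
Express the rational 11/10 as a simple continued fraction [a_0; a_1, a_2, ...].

[1; 10]

Run the Euclidean algorithm on 11 and 10; the successive quotients are the partial quotients a_0, a_1, ... (each step inverts the fractional part left over by the previous one):
  11 = 1*10 + 1, so a_0 = 1.
  10 = 10*1 + 0, so a_1 = 10.
The remainder reaches 0 after 2 divisions, so the expansion has 2 partial quotients, read off in order.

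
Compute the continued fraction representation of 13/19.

Run the Euclidean algorithm on 13 and 19; the successive quotients are the partial quotients a_0, a_1, ... (each step inverts the fractional part left over by the previous one):
  13 = 0*19 + 13, so a_0 = 0.
  19 = 1*13 + 6, so a_1 = 1.
  13 = 2*6 + 1, so a_2 = 2.
  6 = 6*1 + 0, so a_3 = 6.
The remainder reaches 0 after 4 divisions, so the expansion has 4 partial quotients, read off in order.

[0; 1, 2, 6]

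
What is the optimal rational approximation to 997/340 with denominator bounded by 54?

129/44

Expand x = 997/340 as a continued fraction with the Euclidean algorithm:
  997 = 2*340 + 317, so a_0 = 2.
  340 = 1*317 + 23, so a_1 = 1.
  317 = 13*23 + 18, so a_2 = 13.
  23 = 1*18 + 5, so a_3 = 1.
  18 = 3*5 + 3, so a_4 = 3.
  5 = 1*3 + 2, so a_5 = 1.
  3 = 1*2 + 1, so a_6 = 1.
  2 = 2*1 + 0, so a_7 = 2.
so x = [2; 1, 13, 1, 3, 1, 1, 2].
Convergents (p_i = a_i*p_{i-1} + p_{i-2}, q_i = a_i*q_{i-1} + q_{i-2} with p_{-2}=0, p_{-1}=1, q_{-2}=1, q_{-1}=0), until the denominator exceeds 54:
  i=0: a_0=2, p_0 = 2*1 + 0 = 2, q_0 = 2*0 + 1 = 1.
  i=1: a_1=1, p_1 = 1*2 + 1 = 3, q_1 = 1*1 + 0 = 1.
  i=2: a_2=13, p_2 = 13*3 + 2 = 41, q_2 = 13*1 + 1 = 14.
  i=3: a_3=1, p_3 = 1*41 + 3 = 44, q_3 = 1*14 + 1 = 15.
  i=4: a_4=3, p_4 = 3*44 + 41 = 173, q_4 = 3*15 + 14 = 59.
q_4 = 59 > 54, so the last convergent with denominator <= 54 is p_3/q_3 = 44/15.
The closest fraction with denominator <= 54 is either p_3/q_3 or the intermediate fraction (k*p_3 + p_2)/(k*q_3 + q_2) with the largest k >= 1 whose denominator stays <= 54; these approach x as k grows, and every other convergent or intermediate fraction in range is farther away.
Largest k: floor((54 - q_2)/q_3) = floor((54 - 14)/15) = 2.
That gives (2*44 + 41)/(2*15 + 14) = 129/44.
Compare the errors: |x - 44/15| = |997*15 - 44*340|/(340*15) = 5/5100, and |x - 129/44| = |997*44 - 129*340|/(340*44) = 8/14960.
Cross-multiplying, 8*5100 = 40800 < 74800 = 5*14960, so 8/14960 is smaller: the intermediate fraction 129/44 is closer to x than 44/15.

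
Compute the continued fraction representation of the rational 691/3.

[230; 3]

Run the Euclidean algorithm on 691 and 3; the successive quotients are the partial quotients a_0, a_1, ... (each step inverts the fractional part left over by the previous one):
  691 = 230*3 + 1, so a_0 = 230.
  3 = 3*1 + 0, so a_1 = 3.
The remainder reaches 0 after 2 divisions, so the expansion has 2 partial quotients, read off in order.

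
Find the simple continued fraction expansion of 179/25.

[7; 6, 4]

Run the Euclidean algorithm on 179 and 25; the successive quotients are the partial quotients a_0, a_1, ... (each step inverts the fractional part left over by the previous one):
  179 = 7*25 + 4, so a_0 = 7.
  25 = 6*4 + 1, so a_1 = 6.
  4 = 4*1 + 0, so a_2 = 4.
The remainder reaches 0 after 3 divisions, so the expansion has 3 partial quotients, read off in order.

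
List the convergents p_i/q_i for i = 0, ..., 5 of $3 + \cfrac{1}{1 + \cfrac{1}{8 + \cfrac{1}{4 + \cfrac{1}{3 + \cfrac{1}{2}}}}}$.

Using the convergent recurrence p_i = a_i*p_{i-1} + p_{i-2}, q_i = a_i*q_{i-1} + q_{i-2} with p_{-2}=0, p_{-1}=1, q_{-2}=1, q_{-1}=0:
  i=0: a_0=3, p_0 = 3*1 + 0 = 3, q_0 = 3*0 + 1 = 1.
  i=1: a_1=1, p_1 = 1*3 + 1 = 4, q_1 = 1*1 + 0 = 1.
  i=2: a_2=8, p_2 = 8*4 + 3 = 35, q_2 = 8*1 + 1 = 9.
  i=3: a_3=4, p_3 = 4*35 + 4 = 144, q_3 = 4*9 + 1 = 37.
  i=4: a_4=3, p_4 = 3*144 + 35 = 467, q_4 = 3*37 + 9 = 120.
  i=5: a_5=2, p_5 = 2*467 + 144 = 1078, q_5 = 2*120 + 37 = 277.

3/1, 4/1, 35/9, 144/37, 467/120, 1078/277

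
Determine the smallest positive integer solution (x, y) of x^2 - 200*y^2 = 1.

First expand sqrt(200) as a continued fraction. With x_i = (sqrt(200) + m_i)/d_i and (m_0, d_0) = (0, 1): a_0 = floor(sqrt(200)) = 14, since 14^2 = 196 <= 200 < 225 = 15^2.
Iterate m_{i+1} = d_i*a_i - m_i, d_{i+1} = (200 - m_{i+1}^2)/d_i, a_{i+1} = floor((a_0 + m_{i+1})/d_{i+1}):
  m_1 = 1*14 - 0 = 14, d_1 = (200 - 14^2)/1 = 4/1 = 4, a_1 = floor((14 + 14)/4) = 7.
  m_2 = 4*7 - 14 = 14, d_2 = (200 - 14^2)/4 = 4/4 = 1, a_2 = floor((14 + 14)/1) = 28.
  m_3 = 1*28 - 14 = 14, d_3 = (200 - 14^2)/1 = 4/1 = 4: (m_3, d_3) = (m_1, d_1) = (14, 4), so from here the quotients repeat a_1, a_2; the period length is 2.
So sqrt(200) = [14; (7, 28)] with period length k = 2.
k is even, so the fundamental solution of x^2 - 200y^2 = 1 is (p_{k-1}, q_{k-1}) = (p_1, q_1); compute convergents through index 1.
Convergents (p_i = a_i*p_{i-1} + p_{i-2}, q_i = a_i*q_{i-1} + q_{i-2} with p_{-2}=0, p_{-1}=1, q_{-2}=1, q_{-1}=0):
  i=0: a_0=14, p_0 = 14*1 + 0 = 14, q_0 = 14*0 + 1 = 1.
  i=1: a_1=7, p_1 = 7*14 + 1 = 99, q_1 = 7*1 + 0 = 7.
Check: 99^2 - 200*7^2 = 9801 - 9800 = 1, so (x, y) = (99, 7) solves the equation, and by the theorem it is the least positive solution.

(x, y) = (99, 7)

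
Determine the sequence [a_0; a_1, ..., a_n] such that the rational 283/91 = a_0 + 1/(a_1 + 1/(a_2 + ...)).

Run the Euclidean algorithm on 283 and 91; the successive quotients are the partial quotients a_0, a_1, ... (each step inverts the fractional part left over by the previous one):
  283 = 3*91 + 10, so a_0 = 3.
  91 = 9*10 + 1, so a_1 = 9.
  10 = 10*1 + 0, so a_2 = 10.
The remainder reaches 0 after 3 divisions, so the expansion has 3 partial quotients, read off in order.

[3; 9, 10]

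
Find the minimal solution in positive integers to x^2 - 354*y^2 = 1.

First expand sqrt(354) as a continued fraction. With x_i = (sqrt(354) + m_i)/d_i and (m_0, d_0) = (0, 1): a_0 = floor(sqrt(354)) = 18, since 18^2 = 324 <= 354 < 361 = 19^2.
Iterate m_{i+1} = d_i*a_i - m_i, d_{i+1} = (354 - m_{i+1}^2)/d_i, a_{i+1} = floor((a_0 + m_{i+1})/d_{i+1}):
  m_1 = 1*18 - 0 = 18, d_1 = (354 - 18^2)/1 = 30/1 = 30, a_1 = floor((18 + 18)/30) = 1.
  m_2 = 30*1 - 18 = 12, d_2 = (354 - 12^2)/30 = 210/30 = 7, a_2 = floor((18 + 12)/7) = 4.
  m_3 = 7*4 - 12 = 16, d_3 = (354 - 16^2)/7 = 98/7 = 14, a_3 = floor((18 + 16)/14) = 2.
  m_4 = 14*2 - 16 = 12, d_4 = (354 - 12^2)/14 = 210/14 = 15, a_4 = floor((18 + 12)/15) = 2.
  m_5 = 15*2 - 12 = 18, d_5 = (354 - 18^2)/15 = 30/15 = 2, a_5 = floor((18 + 18)/2) = 18.
  m_6 = 2*18 - 18 = 18, d_6 = (354 - 18^2)/2 = 30/2 = 15, a_6 = floor((18 + 18)/15) = 2.
  m_7 = 15*2 - 18 = 12, d_7 = (354 - 12^2)/15 = 210/15 = 14, a_7 = floor((18 + 12)/14) = 2.
  m_8 = 14*2 - 12 = 16, d_8 = (354 - 16^2)/14 = 98/14 = 7, a_8 = floor((18 + 16)/7) = 4.
  m_9 = 7*4 - 16 = 12, d_9 = (354 - 12^2)/7 = 210/7 = 30, a_9 = floor((18 + 12)/30) = 1.
  m_10 = 30*1 - 12 = 18, d_10 = (354 - 18^2)/30 = 30/30 = 1, a_10 = floor((18 + 18)/1) = 36.
  m_11 = 1*36 - 18 = 18, d_11 = (354 - 18^2)/1 = 30/1 = 30: (m_11, d_11) = (m_1, d_1) = (18, 30), so from here the quotients repeat a_1, ..., a_10; the period length is 10.
So sqrt(354) = [18; (1, 4, 2, 2, 18, 2, 2, 4, 1, 36)] with period length k = 10.
k is even, so the fundamental solution of x^2 - 354y^2 = 1 is (p_{k-1}, q_{k-1}) = (p_9, q_9); compute convergents through index 9.
Convergents (p_i = a_i*p_{i-1} + p_{i-2}, q_i = a_i*q_{i-1} + q_{i-2} with p_{-2}=0, p_{-1}=1, q_{-2}=1, q_{-1}=0):
  i=0: a_0=18, p_0 = 18*1 + 0 = 18, q_0 = 18*0 + 1 = 1.
  i=1: a_1=1, p_1 = 1*18 + 1 = 19, q_1 = 1*1 + 0 = 1.
  i=2: a_2=4, p_2 = 4*19 + 18 = 94, q_2 = 4*1 + 1 = 5.
  i=3: a_3=2, p_3 = 2*94 + 19 = 207, q_3 = 2*5 + 1 = 11.
  i=4: a_4=2, p_4 = 2*207 + 94 = 508, q_4 = 2*11 + 5 = 27.
  i=5: a_5=18, p_5 = 18*508 + 207 = 9351, q_5 = 18*27 + 11 = 497.
  i=6: a_6=2, p_6 = 2*9351 + 508 = 19210, q_6 = 2*497 + 27 = 1021.
  i=7: a_7=2, p_7 = 2*19210 + 9351 = 47771, q_7 = 2*1021 + 497 = 2539.
  i=8: a_8=4, p_8 = 4*47771 + 19210 = 210294, q_8 = 4*2539 + 1021 = 11177.
  i=9: a_9=1, p_9 = 1*210294 + 47771 = 258065, q_9 = 1*11177 + 2539 = 13716.
Check: 258065^2 - 354*13716^2 = 66597544225 - 66597544224 = 1, so (x, y) = (258065, 13716) solves the equation, and by the theorem it is the least positive solution.

(x, y) = (258065, 13716)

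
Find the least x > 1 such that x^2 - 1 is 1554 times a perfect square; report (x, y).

(x, y) = (160285, 4066)

First expand sqrt(1554) as a continued fraction. With x_i = (sqrt(1554) + m_i)/d_i and (m_0, d_0) = (0, 1): a_0 = floor(sqrt(1554)) = 39, since 39^2 = 1521 <= 1554 < 1600 = 40^2.
Iterate m_{i+1} = d_i*a_i - m_i, d_{i+1} = (1554 - m_{i+1}^2)/d_i, a_{i+1} = floor((a_0 + m_{i+1})/d_{i+1}):
  m_1 = 1*39 - 0 = 39, d_1 = (1554 - 39^2)/1 = 33/1 = 33, a_1 = floor((39 + 39)/33) = 2.
  m_2 = 33*2 - 39 = 27, d_2 = (1554 - 27^2)/33 = 825/33 = 25, a_2 = floor((39 + 27)/25) = 2.
  m_3 = 25*2 - 27 = 23, d_3 = (1554 - 23^2)/25 = 1025/25 = 41, a_3 = floor((39 + 23)/41) = 1.
  m_4 = 41*1 - 23 = 18, d_4 = (1554 - 18^2)/41 = 1230/41 = 30, a_4 = floor((39 + 18)/30) = 1.
  m_5 = 30*1 - 18 = 12, d_5 = (1554 - 12^2)/30 = 1410/30 = 47, a_5 = floor((39 + 12)/47) = 1.
  m_6 = 47*1 - 12 = 35, d_6 = (1554 - 35^2)/47 = 329/47 = 7, a_6 = floor((39 + 35)/7) = 10.
  m_7 = 7*10 - 35 = 35, d_7 = (1554 - 35^2)/7 = 329/7 = 47, a_7 = floor((39 + 35)/47) = 1.
  m_8 = 47*1 - 35 = 12, d_8 = (1554 - 12^2)/47 = 1410/47 = 30, a_8 = floor((39 + 12)/30) = 1.
  m_9 = 30*1 - 12 = 18, d_9 = (1554 - 18^2)/30 = 1230/30 = 41, a_9 = floor((39 + 18)/41) = 1.
  m_10 = 41*1 - 18 = 23, d_10 = (1554 - 23^2)/41 = 1025/41 = 25, a_10 = floor((39 + 23)/25) = 2.
  m_11 = 25*2 - 23 = 27, d_11 = (1554 - 27^2)/25 = 825/25 = 33, a_11 = floor((39 + 27)/33) = 2.
  m_12 = 33*2 - 27 = 39, d_12 = (1554 - 39^2)/33 = 33/33 = 1, a_12 = floor((39 + 39)/1) = 78.
  m_13 = 1*78 - 39 = 39, d_13 = (1554 - 39^2)/1 = 33/1 = 33: (m_13, d_13) = (m_1, d_1) = (39, 33), so from here the quotients repeat a_1, ..., a_12; the period length is 12.
So sqrt(1554) = [39; (2, 2, 1, 1, 1, 10, 1, 1, 1, 2, 2, 78)] with period length k = 12.
k is even, so the fundamental solution of x^2 - 1554y^2 = 1 is (p_{k-1}, q_{k-1}) = (p_11, q_11); compute convergents through index 11.
Convergents (p_i = a_i*p_{i-1} + p_{i-2}, q_i = a_i*q_{i-1} + q_{i-2} with p_{-2}=0, p_{-1}=1, q_{-2}=1, q_{-1}=0):
  i=0: a_0=39, p_0 = 39*1 + 0 = 39, q_0 = 39*0 + 1 = 1.
  i=1: a_1=2, p_1 = 2*39 + 1 = 79, q_1 = 2*1 + 0 = 2.
  i=2: a_2=2, p_2 = 2*79 + 39 = 197, q_2 = 2*2 + 1 = 5.
  i=3: a_3=1, p_3 = 1*197 + 79 = 276, q_3 = 1*5 + 2 = 7.
  i=4: a_4=1, p_4 = 1*276 + 197 = 473, q_4 = 1*7 + 5 = 12.
  i=5: a_5=1, p_5 = 1*473 + 276 = 749, q_5 = 1*12 + 7 = 19.
  i=6: a_6=10, p_6 = 10*749 + 473 = 7963, q_6 = 10*19 + 12 = 202.
  i=7: a_7=1, p_7 = 1*7963 + 749 = 8712, q_7 = 1*202 + 19 = 221.
  i=8: a_8=1, p_8 = 1*8712 + 7963 = 16675, q_8 = 1*221 + 202 = 423.
  i=9: a_9=1, p_9 = 1*16675 + 8712 = 25387, q_9 = 1*423 + 221 = 644.
  i=10: a_10=2, p_10 = 2*25387 + 16675 = 67449, q_10 = 2*644 + 423 = 1711.
  i=11: a_11=2, p_11 = 2*67449 + 25387 = 160285, q_11 = 2*1711 + 644 = 4066.
Check: 160285^2 - 1554*4066^2 = 25691281225 - 25691281224 = 1, so (x, y) = (160285, 4066) solves the equation, and by the theorem it is the least positive solution.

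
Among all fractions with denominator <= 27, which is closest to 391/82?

Expand x = 391/82 as a continued fraction with the Euclidean algorithm:
  391 = 4*82 + 63, so a_0 = 4.
  82 = 1*63 + 19, so a_1 = 1.
  63 = 3*19 + 6, so a_2 = 3.
  19 = 3*6 + 1, so a_3 = 3.
  6 = 6*1 + 0, so a_4 = 6.
so x = [4; 1, 3, 3, 6].
Convergents (p_i = a_i*p_{i-1} + p_{i-2}, q_i = a_i*q_{i-1} + q_{i-2} with p_{-2}=0, p_{-1}=1, q_{-2}=1, q_{-1}=0), until the denominator exceeds 27:
  i=0: a_0=4, p_0 = 4*1 + 0 = 4, q_0 = 4*0 + 1 = 1.
  i=1: a_1=1, p_1 = 1*4 + 1 = 5, q_1 = 1*1 + 0 = 1.
  i=2: a_2=3, p_2 = 3*5 + 4 = 19, q_2 = 3*1 + 1 = 4.
  i=3: a_3=3, p_3 = 3*19 + 5 = 62, q_3 = 3*4 + 1 = 13.
  i=4: a_4=6, p_4 = 6*62 + 19 = 391, q_4 = 6*13 + 4 = 82.
q_4 = 82 > 27, so the last convergent with denominator <= 27 is p_3/q_3 = 62/13.
The closest fraction with denominator <= 27 is either p_3/q_3 or the intermediate fraction (k*p_3 + p_2)/(k*q_3 + q_2) with the largest k >= 1 whose denominator stays <= 27; these approach x as k grows, and every other convergent or intermediate fraction in range is farther away.
Largest k: floor((27 - q_2)/q_3) = floor((27 - 4)/13) = 1.
That gives (1*62 + 19)/(1*13 + 4) = 81/17.
Compare the errors: |x - 62/13| = |391*13 - 62*82|/(82*13) = 1/1066, and |x - 81/17| = |391*17 - 81*82|/(82*17) = 5/1394.
Cross-multiplying, 1*1394 = 1394 < 5330 = 5*1066, so 1/1066 is smaller: the convergent 62/13 is closer to x than 81/17.

62/13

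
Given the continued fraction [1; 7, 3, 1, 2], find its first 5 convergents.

Using the convergent recurrence p_i = a_i*p_{i-1} + p_{i-2}, q_i = a_i*q_{i-1} + q_{i-2} with p_{-2}=0, p_{-1}=1, q_{-2}=1, q_{-1}=0:
  i=0: a_0=1, p_0 = 1*1 + 0 = 1, q_0 = 1*0 + 1 = 1.
  i=1: a_1=7, p_1 = 7*1 + 1 = 8, q_1 = 7*1 + 0 = 7.
  i=2: a_2=3, p_2 = 3*8 + 1 = 25, q_2 = 3*7 + 1 = 22.
  i=3: a_3=1, p_3 = 1*25 + 8 = 33, q_3 = 1*22 + 7 = 29.
  i=4: a_4=2, p_4 = 2*33 + 25 = 91, q_4 = 2*29 + 22 = 80.

1/1, 8/7, 25/22, 33/29, 91/80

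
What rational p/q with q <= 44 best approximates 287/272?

19/18

Expand x = 287/272 as a continued fraction with the Euclidean algorithm:
  287 = 1*272 + 15, so a_0 = 1.
  272 = 18*15 + 2, so a_1 = 18.
  15 = 7*2 + 1, so a_2 = 7.
  2 = 2*1 + 0, so a_3 = 2.
so x = [1; 18, 7, 2].
Convergents (p_i = a_i*p_{i-1} + p_{i-2}, q_i = a_i*q_{i-1} + q_{i-2} with p_{-2}=0, p_{-1}=1, q_{-2}=1, q_{-1}=0), until the denominator exceeds 44:
  i=0: a_0=1, p_0 = 1*1 + 0 = 1, q_0 = 1*0 + 1 = 1.
  i=1: a_1=18, p_1 = 18*1 + 1 = 19, q_1 = 18*1 + 0 = 18.
  i=2: a_2=7, p_2 = 7*19 + 1 = 134, q_2 = 7*18 + 1 = 127.
q_2 = 127 > 44, so the last convergent with denominator <= 44 is p_1/q_1 = 19/18.
The closest fraction with denominator <= 44 is either p_1/q_1 or the intermediate fraction (k*p_1 + p_0)/(k*q_1 + q_0) with the largest k >= 1 whose denominator stays <= 44; these approach x as k grows, and every other convergent or intermediate fraction in range is farther away.
Largest k: floor((44 - q_0)/q_1) = floor((44 - 1)/18) = 2.
That gives (2*19 + 1)/(2*18 + 1) = 39/37.
Compare the errors: |x - 19/18| = |287*18 - 19*272|/(272*18) = 2/4896, and |x - 39/37| = |287*37 - 39*272|/(272*37) = 11/10064.
Cross-multiplying, 2*10064 = 20128 < 53856 = 11*4896, so 2/4896 is smaller: the convergent 19/18 is closer to x than 39/37.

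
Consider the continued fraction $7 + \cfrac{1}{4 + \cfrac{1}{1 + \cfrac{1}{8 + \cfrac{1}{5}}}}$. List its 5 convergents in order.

7/1, 29/4, 36/5, 317/44, 1621/225

Using the convergent recurrence p_i = a_i*p_{i-1} + p_{i-2}, q_i = a_i*q_{i-1} + q_{i-2} with p_{-2}=0, p_{-1}=1, q_{-2}=1, q_{-1}=0:
  i=0: a_0=7, p_0 = 7*1 + 0 = 7, q_0 = 7*0 + 1 = 1.
  i=1: a_1=4, p_1 = 4*7 + 1 = 29, q_1 = 4*1 + 0 = 4.
  i=2: a_2=1, p_2 = 1*29 + 7 = 36, q_2 = 1*4 + 1 = 5.
  i=3: a_3=8, p_3 = 8*36 + 29 = 317, q_3 = 8*5 + 4 = 44.
  i=4: a_4=5, p_4 = 5*317 + 36 = 1621, q_4 = 5*44 + 5 = 225.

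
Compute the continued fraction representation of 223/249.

[0; 1, 8, 1, 1, 2, 1, 3]

Run the Euclidean algorithm on 223 and 249; the successive quotients are the partial quotients a_0, a_1, ... (each step inverts the fractional part left over by the previous one):
  223 = 0*249 + 223, so a_0 = 0.
  249 = 1*223 + 26, so a_1 = 1.
  223 = 8*26 + 15, so a_2 = 8.
  26 = 1*15 + 11, so a_3 = 1.
  15 = 1*11 + 4, so a_4 = 1.
  11 = 2*4 + 3, so a_5 = 2.
  4 = 1*3 + 1, so a_6 = 1.
  3 = 3*1 + 0, so a_7 = 3.
The remainder reaches 0 after 8 divisions, so the expansion has 8 partial quotients, read off in order.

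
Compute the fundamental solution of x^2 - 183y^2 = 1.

First expand sqrt(183) as a continued fraction. With x_i = (sqrt(183) + m_i)/d_i and (m_0, d_0) = (0, 1): a_0 = floor(sqrt(183)) = 13, since 13^2 = 169 <= 183 < 196 = 14^2.
Iterate m_{i+1} = d_i*a_i - m_i, d_{i+1} = (183 - m_{i+1}^2)/d_i, a_{i+1} = floor((a_0 + m_{i+1})/d_{i+1}):
  m_1 = 1*13 - 0 = 13, d_1 = (183 - 13^2)/1 = 14/1 = 14, a_1 = floor((13 + 13)/14) = 1.
  m_2 = 14*1 - 13 = 1, d_2 = (183 - 1^2)/14 = 182/14 = 13, a_2 = floor((13 + 1)/13) = 1.
  m_3 = 13*1 - 1 = 12, d_3 = (183 - 12^2)/13 = 39/13 = 3, a_3 = floor((13 + 12)/3) = 8.
  m_4 = 3*8 - 12 = 12, d_4 = (183 - 12^2)/3 = 39/3 = 13, a_4 = floor((13 + 12)/13) = 1.
  m_5 = 13*1 - 12 = 1, d_5 = (183 - 1^2)/13 = 182/13 = 14, a_5 = floor((13 + 1)/14) = 1.
  m_6 = 14*1 - 1 = 13, d_6 = (183 - 13^2)/14 = 14/14 = 1, a_6 = floor((13 + 13)/1) = 26.
  m_7 = 1*26 - 13 = 13, d_7 = (183 - 13^2)/1 = 14/1 = 14: (m_7, d_7) = (m_1, d_1) = (13, 14), so from here the quotients repeat a_1, ..., a_6; the period length is 6.
So sqrt(183) = [13; (1, 1, 8, 1, 1, 26)] with period length k = 6.
k is even, so the fundamental solution of x^2 - 183y^2 = 1 is (p_{k-1}, q_{k-1}) = (p_5, q_5); compute convergents through index 5.
Convergents (p_i = a_i*p_{i-1} + p_{i-2}, q_i = a_i*q_{i-1} + q_{i-2} with p_{-2}=0, p_{-1}=1, q_{-2}=1, q_{-1}=0):
  i=0: a_0=13, p_0 = 13*1 + 0 = 13, q_0 = 13*0 + 1 = 1.
  i=1: a_1=1, p_1 = 1*13 + 1 = 14, q_1 = 1*1 + 0 = 1.
  i=2: a_2=1, p_2 = 1*14 + 13 = 27, q_2 = 1*1 + 1 = 2.
  i=3: a_3=8, p_3 = 8*27 + 14 = 230, q_3 = 8*2 + 1 = 17.
  i=4: a_4=1, p_4 = 1*230 + 27 = 257, q_4 = 1*17 + 2 = 19.
  i=5: a_5=1, p_5 = 1*257 + 230 = 487, q_5 = 1*19 + 17 = 36.
Check: 487^2 - 183*36^2 = 237169 - 237168 = 1, so (x, y) = (487, 36) solves the equation, and by the theorem it is the least positive solution.

(x, y) = (487, 36)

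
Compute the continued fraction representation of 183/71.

Run the Euclidean algorithm on 183 and 71; the successive quotients are the partial quotients a_0, a_1, ... (each step inverts the fractional part left over by the previous one):
  183 = 2*71 + 41, so a_0 = 2.
  71 = 1*41 + 30, so a_1 = 1.
  41 = 1*30 + 11, so a_2 = 1.
  30 = 2*11 + 8, so a_3 = 2.
  11 = 1*8 + 3, so a_4 = 1.
  8 = 2*3 + 2, so a_5 = 2.
  3 = 1*2 + 1, so a_6 = 1.
  2 = 2*1 + 0, so a_7 = 2.
The remainder reaches 0 after 8 divisions, so the expansion has 8 partial quotients, read off in order.

[2; 1, 1, 2, 1, 2, 1, 2]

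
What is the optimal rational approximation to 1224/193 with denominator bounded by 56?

Expand x = 1224/193 as a continued fraction with the Euclidean algorithm:
  1224 = 6*193 + 66, so a_0 = 6.
  193 = 2*66 + 61, so a_1 = 2.
  66 = 1*61 + 5, so a_2 = 1.
  61 = 12*5 + 1, so a_3 = 12.
  5 = 5*1 + 0, so a_4 = 5.
so x = [6; 2, 1, 12, 5].
Convergents (p_i = a_i*p_{i-1} + p_{i-2}, q_i = a_i*q_{i-1} + q_{i-2} with p_{-2}=0, p_{-1}=1, q_{-2}=1, q_{-1}=0), until the denominator exceeds 56:
  i=0: a_0=6, p_0 = 6*1 + 0 = 6, q_0 = 6*0 + 1 = 1.
  i=1: a_1=2, p_1 = 2*6 + 1 = 13, q_1 = 2*1 + 0 = 2.
  i=2: a_2=1, p_2 = 1*13 + 6 = 19, q_2 = 1*2 + 1 = 3.
  i=3: a_3=12, p_3 = 12*19 + 13 = 241, q_3 = 12*3 + 2 = 38.
  i=4: a_4=5, p_4 = 5*241 + 19 = 1224, q_4 = 5*38 + 3 = 193.
q_4 = 193 > 56, so the last convergent with denominator <= 56 is p_3/q_3 = 241/38.
The closest fraction with denominator <= 56 is either p_3/q_3 or the intermediate fraction (k*p_3 + p_2)/(k*q_3 + q_2) with the largest k >= 1 whose denominator stays <= 56; these approach x as k grows, and every other convergent or intermediate fraction in range is farther away.
Largest k: floor((56 - q_2)/q_3) = floor((56 - 3)/38) = 1.
That gives (1*241 + 19)/(1*38 + 3) = 260/41.
Compare the errors: |x - 241/38| = |1224*38 - 241*193|/(193*38) = 1/7334, and |x - 260/41| = |1224*41 - 260*193|/(193*41) = 4/7913.
Cross-multiplying, 1*7913 = 7913 < 29336 = 4*7334, so 1/7334 is smaller: the convergent 241/38 is closer to x than 260/41.

241/38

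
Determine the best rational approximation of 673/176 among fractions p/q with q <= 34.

65/17

Expand x = 673/176 as a continued fraction with the Euclidean algorithm:
  673 = 3*176 + 145, so a_0 = 3.
  176 = 1*145 + 31, so a_1 = 1.
  145 = 4*31 + 21, so a_2 = 4.
  31 = 1*21 + 10, so a_3 = 1.
  21 = 2*10 + 1, so a_4 = 2.
  10 = 10*1 + 0, so a_5 = 10.
so x = [3; 1, 4, 1, 2, 10].
Convergents (p_i = a_i*p_{i-1} + p_{i-2}, q_i = a_i*q_{i-1} + q_{i-2} with p_{-2}=0, p_{-1}=1, q_{-2}=1, q_{-1}=0), until the denominator exceeds 34:
  i=0: a_0=3, p_0 = 3*1 + 0 = 3, q_0 = 3*0 + 1 = 1.
  i=1: a_1=1, p_1 = 1*3 + 1 = 4, q_1 = 1*1 + 0 = 1.
  i=2: a_2=4, p_2 = 4*4 + 3 = 19, q_2 = 4*1 + 1 = 5.
  i=3: a_3=1, p_3 = 1*19 + 4 = 23, q_3 = 1*5 + 1 = 6.
  i=4: a_4=2, p_4 = 2*23 + 19 = 65, q_4 = 2*6 + 5 = 17.
  i=5: a_5=10, p_5 = 10*65 + 23 = 673, q_5 = 10*17 + 6 = 176.
q_5 = 176 > 34, so the last convergent with denominator <= 34 is p_4/q_4 = 65/17.
The closest fraction with denominator <= 34 is either p_4/q_4 or the intermediate fraction (k*p_4 + p_3)/(k*q_4 + q_3) with the largest k >= 1 whose denominator stays <= 34; these approach x as k grows, and every other convergent or intermediate fraction in range is farther away.
Largest k: floor((34 - q_3)/q_4) = floor((34 - 6)/17) = 1.
That gives (1*65 + 23)/(1*17 + 6) = 88/23.
Compare the errors: |x - 65/17| = |673*17 - 65*176|/(176*17) = 1/2992, and |x - 88/23| = |673*23 - 88*176|/(176*23) = 9/4048.
Cross-multiplying, 1*4048 = 4048 < 26928 = 9*2992, so 1/2992 is smaller: the convergent 65/17 is closer to x than 88/23.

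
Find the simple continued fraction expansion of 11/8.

Run the Euclidean algorithm on 11 and 8; the successive quotients are the partial quotients a_0, a_1, ... (each step inverts the fractional part left over by the previous one):
  11 = 1*8 + 3, so a_0 = 1.
  8 = 2*3 + 2, so a_1 = 2.
  3 = 1*2 + 1, so a_2 = 1.
  2 = 2*1 + 0, so a_3 = 2.
The remainder reaches 0 after 4 divisions, so the expansion has 4 partial quotients, read off in order.

[1; 2, 1, 2]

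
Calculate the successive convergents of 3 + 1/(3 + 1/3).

3/1, 10/3, 33/10

Using the convergent recurrence p_i = a_i*p_{i-1} + p_{i-2}, q_i = a_i*q_{i-1} + q_{i-2} with p_{-2}=0, p_{-1}=1, q_{-2}=1, q_{-1}=0:
  i=0: a_0=3, p_0 = 3*1 + 0 = 3, q_0 = 3*0 + 1 = 1.
  i=1: a_1=3, p_1 = 3*3 + 1 = 10, q_1 = 3*1 + 0 = 3.
  i=2: a_2=3, p_2 = 3*10 + 3 = 33, q_2 = 3*3 + 1 = 10.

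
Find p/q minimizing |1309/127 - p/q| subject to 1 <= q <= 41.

134/13

Expand x = 1309/127 as a continued fraction with the Euclidean algorithm:
  1309 = 10*127 + 39, so a_0 = 10.
  127 = 3*39 + 10, so a_1 = 3.
  39 = 3*10 + 9, so a_2 = 3.
  10 = 1*9 + 1, so a_3 = 1.
  9 = 9*1 + 0, so a_4 = 9.
so x = [10; 3, 3, 1, 9].
Convergents (p_i = a_i*p_{i-1} + p_{i-2}, q_i = a_i*q_{i-1} + q_{i-2} with p_{-2}=0, p_{-1}=1, q_{-2}=1, q_{-1}=0), until the denominator exceeds 41:
  i=0: a_0=10, p_0 = 10*1 + 0 = 10, q_0 = 10*0 + 1 = 1.
  i=1: a_1=3, p_1 = 3*10 + 1 = 31, q_1 = 3*1 + 0 = 3.
  i=2: a_2=3, p_2 = 3*31 + 10 = 103, q_2 = 3*3 + 1 = 10.
  i=3: a_3=1, p_3 = 1*103 + 31 = 134, q_3 = 1*10 + 3 = 13.
  i=4: a_4=9, p_4 = 9*134 + 103 = 1309, q_4 = 9*13 + 10 = 127.
q_4 = 127 > 41, so the last convergent with denominator <= 41 is p_3/q_3 = 134/13.
The closest fraction with denominator <= 41 is either p_3/q_3 or the intermediate fraction (k*p_3 + p_2)/(k*q_3 + q_2) with the largest k >= 1 whose denominator stays <= 41; these approach x as k grows, and every other convergent or intermediate fraction in range is farther away.
Largest k: floor((41 - q_2)/q_3) = floor((41 - 10)/13) = 2.
That gives (2*134 + 103)/(2*13 + 10) = 371/36.
Compare the errors: |x - 134/13| = |1309*13 - 134*127|/(127*13) = 1/1651, and |x - 371/36| = |1309*36 - 371*127|/(127*36) = 7/4572.
Cross-multiplying, 1*4572 = 4572 < 11557 = 7*1651, so 1/1651 is smaller: the convergent 134/13 is closer to x than 371/36.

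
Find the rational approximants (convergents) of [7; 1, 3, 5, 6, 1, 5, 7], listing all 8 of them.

Using the convergent recurrence p_i = a_i*p_{i-1} + p_{i-2}, q_i = a_i*q_{i-1} + q_{i-2} with p_{-2}=0, p_{-1}=1, q_{-2}=1, q_{-1}=0:
  i=0: a_0=7, p_0 = 7*1 + 0 = 7, q_0 = 7*0 + 1 = 1.
  i=1: a_1=1, p_1 = 1*7 + 1 = 8, q_1 = 1*1 + 0 = 1.
  i=2: a_2=3, p_2 = 3*8 + 7 = 31, q_2 = 3*1 + 1 = 4.
  i=3: a_3=5, p_3 = 5*31 + 8 = 163, q_3 = 5*4 + 1 = 21.
  i=4: a_4=6, p_4 = 6*163 + 31 = 1009, q_4 = 6*21 + 4 = 130.
  i=5: a_5=1, p_5 = 1*1009 + 163 = 1172, q_5 = 1*130 + 21 = 151.
  i=6: a_6=5, p_6 = 5*1172 + 1009 = 6869, q_6 = 5*151 + 130 = 885.
  i=7: a_7=7, p_7 = 7*6869 + 1172 = 49255, q_7 = 7*885 + 151 = 6346.

7/1, 8/1, 31/4, 163/21, 1009/130, 1172/151, 6869/885, 49255/6346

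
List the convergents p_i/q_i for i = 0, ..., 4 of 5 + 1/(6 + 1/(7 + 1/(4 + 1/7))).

Using the convergent recurrence p_i = a_i*p_{i-1} + p_{i-2}, q_i = a_i*q_{i-1} + q_{i-2} with p_{-2}=0, p_{-1}=1, q_{-2}=1, q_{-1}=0:
  i=0: a_0=5, p_0 = 5*1 + 0 = 5, q_0 = 5*0 + 1 = 1.
  i=1: a_1=6, p_1 = 6*5 + 1 = 31, q_1 = 6*1 + 0 = 6.
  i=2: a_2=7, p_2 = 7*31 + 5 = 222, q_2 = 7*6 + 1 = 43.
  i=3: a_3=4, p_3 = 4*222 + 31 = 919, q_3 = 4*43 + 6 = 178.
  i=4: a_4=7, p_4 = 7*919 + 222 = 6655, q_4 = 7*178 + 43 = 1289.

5/1, 31/6, 222/43, 919/178, 6655/1289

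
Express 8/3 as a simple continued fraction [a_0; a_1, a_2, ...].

[2; 1, 2]

Run the Euclidean algorithm on 8 and 3; the successive quotients are the partial quotients a_0, a_1, ... (each step inverts the fractional part left over by the previous one):
  8 = 2*3 + 2, so a_0 = 2.
  3 = 1*2 + 1, so a_1 = 1.
  2 = 2*1 + 0, so a_2 = 2.
The remainder reaches 0 after 3 divisions, so the expansion has 3 partial quotients, read off in order.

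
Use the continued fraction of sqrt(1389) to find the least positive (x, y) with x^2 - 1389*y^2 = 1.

(x, y) = (625975, 16796)

First expand sqrt(1389) as a continued fraction. With x_i = (sqrt(1389) + m_i)/d_i and (m_0, d_0) = (0, 1): a_0 = floor(sqrt(1389)) = 37, since 37^2 = 1369 <= 1389 < 1444 = 38^2.
Iterate m_{i+1} = d_i*a_i - m_i, d_{i+1} = (1389 - m_{i+1}^2)/d_i, a_{i+1} = floor((a_0 + m_{i+1})/d_{i+1}):
  m_1 = 1*37 - 0 = 37, d_1 = (1389 - 37^2)/1 = 20/1 = 20, a_1 = floor((37 + 37)/20) = 3.
  m_2 = 20*3 - 37 = 23, d_2 = (1389 - 23^2)/20 = 860/20 = 43, a_2 = floor((37 + 23)/43) = 1.
  m_3 = 43*1 - 23 = 20, d_3 = (1389 - 20^2)/43 = 989/43 = 23, a_3 = floor((37 + 20)/23) = 2.
  m_4 = 23*2 - 20 = 26, d_4 = (1389 - 26^2)/23 = 713/23 = 31, a_4 = floor((37 + 26)/31) = 2.
  m_5 = 31*2 - 26 = 36, d_5 = (1389 - 36^2)/31 = 93/31 = 3, a_5 = floor((37 + 36)/3) = 24.
  m_6 = 3*24 - 36 = 36, d_6 = (1389 - 36^2)/3 = 93/3 = 31, a_6 = floor((37 + 36)/31) = 2.
  m_7 = 31*2 - 36 = 26, d_7 = (1389 - 26^2)/31 = 713/31 = 23, a_7 = floor((37 + 26)/23) = 2.
  m_8 = 23*2 - 26 = 20, d_8 = (1389 - 20^2)/23 = 989/23 = 43, a_8 = floor((37 + 20)/43) = 1.
  m_9 = 43*1 - 20 = 23, d_9 = (1389 - 23^2)/43 = 860/43 = 20, a_9 = floor((37 + 23)/20) = 3.
  m_10 = 20*3 - 23 = 37, d_10 = (1389 - 37^2)/20 = 20/20 = 1, a_10 = floor((37 + 37)/1) = 74.
  m_11 = 1*74 - 37 = 37, d_11 = (1389 - 37^2)/1 = 20/1 = 20: (m_11, d_11) = (m_1, d_1) = (37, 20), so from here the quotients repeat a_1, ..., a_10; the period length is 10.
So sqrt(1389) = [37; (3, 1, 2, 2, 24, 2, 2, 1, 3, 74)] with period length k = 10.
k is even, so the fundamental solution of x^2 - 1389y^2 = 1 is (p_{k-1}, q_{k-1}) = (p_9, q_9); compute convergents through index 9.
Convergents (p_i = a_i*p_{i-1} + p_{i-2}, q_i = a_i*q_{i-1} + q_{i-2} with p_{-2}=0, p_{-1}=1, q_{-2}=1, q_{-1}=0):
  i=0: a_0=37, p_0 = 37*1 + 0 = 37, q_0 = 37*0 + 1 = 1.
  i=1: a_1=3, p_1 = 3*37 + 1 = 112, q_1 = 3*1 + 0 = 3.
  i=2: a_2=1, p_2 = 1*112 + 37 = 149, q_2 = 1*3 + 1 = 4.
  i=3: a_3=2, p_3 = 2*149 + 112 = 410, q_3 = 2*4 + 3 = 11.
  i=4: a_4=2, p_4 = 2*410 + 149 = 969, q_4 = 2*11 + 4 = 26.
  i=5: a_5=24, p_5 = 24*969 + 410 = 23666, q_5 = 24*26 + 11 = 635.
  i=6: a_6=2, p_6 = 2*23666 + 969 = 48301, q_6 = 2*635 + 26 = 1296.
  i=7: a_7=2, p_7 = 2*48301 + 23666 = 120268, q_7 = 2*1296 + 635 = 3227.
  i=8: a_8=1, p_8 = 1*120268 + 48301 = 168569, q_8 = 1*3227 + 1296 = 4523.
  i=9: a_9=3, p_9 = 3*168569 + 120268 = 625975, q_9 = 3*4523 + 3227 = 16796.
Check: 625975^2 - 1389*16796^2 = 391844700625 - 391844700624 = 1, so (x, y) = (625975, 16796) solves the equation, and by the theorem it is the least positive solution.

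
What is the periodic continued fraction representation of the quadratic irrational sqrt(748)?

Write x_i = (sqrt(748) + m_i)/d_i with (m_0, d_0) = (0, 1). a_0 = floor(sqrt(748)) = 27, since 27^2 = 729 <= 748 < 784 = 28^2.
Iterate m_{i+1} = d_i*a_i - m_i, d_{i+1} = (748 - m_{i+1}^2)/d_i, a_{i+1} = floor((a_0 + m_{i+1})/d_{i+1}):
  m_1 = 1*27 - 0 = 27, d_1 = (748 - 27^2)/1 = 19/1 = 19, a_1 = floor((27 + 27)/19) = 2.
  m_2 = 19*2 - 27 = 11, d_2 = (748 - 11^2)/19 = 627/19 = 33, a_2 = floor((27 + 11)/33) = 1.
  m_3 = 33*1 - 11 = 22, d_3 = (748 - 22^2)/33 = 264/33 = 8, a_3 = floor((27 + 22)/8) = 6.
  m_4 = 8*6 - 22 = 26, d_4 = (748 - 26^2)/8 = 72/8 = 9, a_4 = floor((27 + 26)/9) = 5.
  m_5 = 9*5 - 26 = 19, d_5 = (748 - 19^2)/9 = 387/9 = 43, a_5 = floor((27 + 19)/43) = 1.
  m_6 = 43*1 - 19 = 24, d_6 = (748 - 24^2)/43 = 172/43 = 4, a_6 = floor((27 + 24)/4) = 12.
  m_7 = 4*12 - 24 = 24, d_7 = (748 - 24^2)/4 = 172/4 = 43, a_7 = floor((27 + 24)/43) = 1.
  m_8 = 43*1 - 24 = 19, d_8 = (748 - 19^2)/43 = 387/43 = 9, a_8 = floor((27 + 19)/9) = 5.
  m_9 = 9*5 - 19 = 26, d_9 = (748 - 26^2)/9 = 72/9 = 8, a_9 = floor((27 + 26)/8) = 6.
  m_10 = 8*6 - 26 = 22, d_10 = (748 - 22^2)/8 = 264/8 = 33, a_10 = floor((27 + 22)/33) = 1.
  m_11 = 33*1 - 22 = 11, d_11 = (748 - 11^2)/33 = 627/33 = 19, a_11 = floor((27 + 11)/19) = 2.
  m_12 = 19*2 - 11 = 27, d_12 = (748 - 27^2)/19 = 19/19 = 1, a_12 = floor((27 + 27)/1) = 54.
  m_13 = 1*54 - 27 = 27, d_13 = (748 - 27^2)/1 = 19/1 = 19: (m_13, d_13) = (m_1, d_1) = (27, 19), so from here the quotients repeat a_1, ..., a_12; the period length is 12.
Hence the expansion of sqrt(748) is a_0 = 27 followed by the repeating block 2, 1, 6, 5, 1, 12, 1, 5, 6, 1, 2, 54 (period 12).

[27; (2, 1, 6, 5, 1, 12, 1, 5, 6, 1, 2, 54)]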